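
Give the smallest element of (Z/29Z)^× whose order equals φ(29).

2

φ(29) = 29 − 1 = 28 = 2^2 · 7.
Test candidates g = 2, 3, … against the prime factors q ∈ {2, 7} of φ(29): g is a generator iff g^(28/q) ≢ 1 for every such q.
g = 2: 2^14 ≡ 28; 2^4 ≡ 16 — none is 1, so 2 is a primitive root.
So 2 is the smallest generator of (Z/29Z)^×.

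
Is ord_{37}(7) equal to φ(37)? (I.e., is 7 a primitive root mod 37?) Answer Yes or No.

No

φ(37) = 37 − 1 = 36 = 2^2 · 3^2.
Test 7^(36/q) mod 37 for each prime factor q of 36:
7^18 ≡ 1 (mod 37)  [q = 2: ≡ 1 ✗]
7^12 ≡ 10 (mod 37)  [q = 3: ≢ 1 ✓]
The check at q = 2 fails, so 7 generates a proper subgroup.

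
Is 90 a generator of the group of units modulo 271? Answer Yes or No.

φ(271) = 271 − 1 = 270 = 2 · 3^3 · 5.
It suffices to check that the order of 90 is not a proper divisor of 270: compute 90^(270/q) for q ∈ {2, 3, 5}.
90^135 ≡ 1 (mod 271)  [q = 2: ≡ 1 ✗]
90^90 ≡ 1 (mod 271)  [q = 3: ≡ 1 ✗]
90^54 ≡ 187 (mod 271)  [q = 5: ≢ 1 ✓]
90^135 ≡ 1 shows ord(90) | 135, strictly less than φ(271); not a primitive root.

No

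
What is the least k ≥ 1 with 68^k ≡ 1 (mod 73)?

72

The order of 68 must divide φ(73) = 73 − 1 = 72 = 2^3 · 3^2.
Divisors of 72: 1, 2, 3, 4, 6, 8, 9, 12, 18, 24, 36, 72.
Test each divisor d:
68^1 ≡ 68 (mod 73)
68^2 ≡ 25 (mod 73)
68^3 ≡ 21 (mod 73)
68^4 ≡ 41 (mod 73)
68^6 ≡ 3 (mod 73)
68^8 ≡ 2 (mod 73)
68^9 ≡ 63 (mod 73)
68^12 ≡ 9 (mod 73)
68^18 ≡ 27 (mod 73)
68^24 ≡ 8 (mod 73)
68^36 ≡ 72 (mod 73)
68^72 ≡ 1 (mod 73) ✓
The smallest such exponent is 72, so the order of 68 is 72.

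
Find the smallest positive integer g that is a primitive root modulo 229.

φ(229) = 229 − 1 = 228 = 2^2 · 3 · 19.
Test candidates g = 2, 3, … against the prime factors q ∈ {2, 3, 19} of φ(229): g is a generator iff g^(228/q) ≢ 1 for every such q.
g = 2: 2^114 ≡ 228; 2^76 ≡ 1 — hits 1, so not a primitive root.
g = 3: 3^114 ≡ 1 — hits 1, so not a primitive root.
g = 4: 4^114 ≡ 1 — hits 1, so not a primitive root.
g = 5: 5^114 ≡ 1 — hits 1, so not a primitive root.
g = 6: 6^114 ≡ 228; 6^76 ≡ 134; 6^12 ≡ 165 — none is 1, so 6 is a primitive root.
So 6 is the smallest generator of (Z/229Z)^×.

6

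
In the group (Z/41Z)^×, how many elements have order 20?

8

φ(41) = 41 − 1 = 40 = 2^3 · 5.
(Z/41Z)^× is cyclic (|G| = 40); a cyclic group of order m has exactly φ(d) elements of each order d | m, and none otherwise.
20 = 2^2 · 5 divides 40, and φ(20) = 8.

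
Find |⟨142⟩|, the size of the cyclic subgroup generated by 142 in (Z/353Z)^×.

352

By Lagrange's theorem, ord_353(142) divides φ(353) = 353 − 1 = 352 = 2^5 · 11.
Divisors of 352: 1, 2, 4, 8, 11, 16, 22, 32, 44, 88, 176, 352.
Compute 142^d (mod 353) for the divisors d until we hit 1:
142^1 ≡ 142 (mod 353)
142^2 ≡ 43 (mod 353)
142^4 ≡ 84 (mod 353)
142^8 ≡ 349 (mod 353)
142^11 ≡ 286 (mod 353)
142^16 ≡ 16 (mod 353)
142^22 ≡ 253 (mod 353)
142^32 ≡ 256 (mod 353)
142^44 ≡ 116 (mod 353)
142^88 ≡ 42 (mod 353)
142^176 ≡ 352 (mod 353)
142^352 ≡ 1 (mod 353) ✓
Hence ord(142) = 352.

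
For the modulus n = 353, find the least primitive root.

3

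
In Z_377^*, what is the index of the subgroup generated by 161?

12

By Lagrange's theorem, ord_377(161) divides φ(377) = φ(13·29) = (13−1)·(29−1) = 12·28 = 336 = 2^4 · 3 · 7.
Divisors of 336: 1, 2, 3, 4, 6, 7, 8, 12, 14, 16, 21, 24, 28, 42, 48, 56, 84, 112, 168, 336.
Test each divisor d:
161^1 ≡ 161
161^2 ≡ 285
161^3 ≡ 268
161^4 ≡ 170
161^6 ≡ 194
161^7 ≡ 320
161^8 ≡ 248
161^12 ≡ 313
161^14 ≡ 233
161^16 ≡ 53
161^21 ≡ 291
161^24 ≡ 326
161^28 ≡ 1
So ord_377(161) = 28, hence |⟨161⟩| = 28.
The index is φ(377) / ord(161) = 336 / 28 = 12.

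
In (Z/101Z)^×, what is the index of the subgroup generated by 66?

1

ord(66) | φ(101) = 101 − 1 = 100 = 2^2 · 5^2.
Divisors of 100: 1, 2, 4, 5, 10, 20, 25, 50, 100.
Evaluate successive powers at the divisors of 100:
66^1 ≡ 66
66^2 ≡ 13
66^4 ≡ 68
66^5 ≡ 44
66^10 ≡ 17
66^20 ≡ 87
66^25 ≡ 91
66^50 ≡ 100
66^100 ≡ 1
So ord_101(66) = 100, hence |⟨66⟩| = 100.
Index = |(Z/101Z)^×| / |⟨66⟩| = 100 / 100 = 1.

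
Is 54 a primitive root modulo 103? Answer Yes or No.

Yes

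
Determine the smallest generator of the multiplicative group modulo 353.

φ(353) = 353 − 1 = 352 = 2^5 · 11.
g is a primitive root iff g^(352/q) ≢ 1 (mod 353) for each prime q ∈ {2, 11}.
g = 2: 2^176 ≡ 1 — hits 1, so not a primitive root.
g = 3: 3^176 ≡ 352; 3^32 ≡ 140 — none is 1, so 3 is a primitive root.
So 3 is the smallest generator of (Z/353Z)^×.

3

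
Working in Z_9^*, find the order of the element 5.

6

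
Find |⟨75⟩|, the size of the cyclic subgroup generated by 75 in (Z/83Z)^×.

41

ord(75) | φ(83) = 83 − 1 = 82 = 2 · 41.
Divisors of 82: 1, 2, 41, 82.
Compute 75^d (mod 83) for the divisors d until we hit 1:
75^1 ≡ 75 (mod 83)
75^2 ≡ 64 (mod 83)
75^41 ≡ 1 (mod 83) ✓
So ord_83(75) = 41.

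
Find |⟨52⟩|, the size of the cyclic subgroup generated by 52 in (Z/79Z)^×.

13

The order of 52 must divide φ(79) = 79 − 1 = 78 = 2 · 3 · 13.
Divisors of 78: 1, 2, 3, 6, 13, 26, 39, 78.
Test each divisor d:
52^1 ≡ 52
52^2 ≡ 18
52^3 ≡ 67
52^6 ≡ 65
52^13 ≡ 1
The smallest such exponent is 13, so the order of 52 is 13.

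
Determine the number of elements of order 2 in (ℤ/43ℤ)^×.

1

φ(43) = 43 − 1 = 42 = 2 · 3 · 7.
Since (Z/43Z)^× is cyclic of order 42, the number of elements of order d is φ(d) when d | 42 and 0 otherwise.
2 | 42, and φ(2) = 2 − 1 = 1.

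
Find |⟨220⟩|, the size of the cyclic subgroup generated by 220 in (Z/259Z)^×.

By Lagrange's theorem, ord_259(220) divides φ(259) = φ(7·37) = (7−1)·(37−1) = 6·36 = 216 = 2^3 · 3^3.
Divisors of 216: 1, 2, 3, 4, 6, 8, 9, 12, 18, 24, 27, 36, 54, 72, 108, 216.
Test each divisor d:
220^1 ≡ 220
220^2 ≡ 226
220^3 ≡ 251
220^4 ≡ 53
220^6 ≡ 64
220^8 ≡ 219
220^9 ≡ 6
220^12 ≡ 211
220^18 ≡ 36
220^24 ≡ 232
220^27 ≡ 216
220^36 ≡ 1
The smallest such exponent is 36, so the order of 220 is 36.

36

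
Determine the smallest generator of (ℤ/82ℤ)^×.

7

φ(82) = φ(2)·φ(41) = 1·40 = 40 = 2^3 · 5.
g is a primitive root iff g^(40/q) ≢ 1 (mod 82) for each prime q ∈ {2, 5}.
g = 2: gcd(2, 82) = 2 > 1, not a unit — skip.
g = 3: 3^20 ≡ 81; 3^8 ≡ 1 — hits 1, so not a primitive root.
g = 4: gcd(4, 82) = 2 > 1, not a unit — skip.
g = 5: 5^20 ≡ 1 — hits 1, so not a primitive root.
g = 6: gcd(6, 82) = 2 > 1, not a unit — skip.
g = 7: 7^20 ≡ 81; 7^8 ≡ 37 — none is 1, so 7 is a primitive root.
So 7 is the smallest generator of (Z/82Z)^×.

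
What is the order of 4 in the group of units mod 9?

3

The order of 4 must divide φ(9) = φ(3^2) = 3·(3−1) = 6 = 2 · 3.
Divisors of 6: 1, 2, 3, 6.
Compute 4^d (mod 9) for the divisors d until we hit 1:
4^1 ≡ 4 (mod 9)
4^2 ≡ 7 (mod 9)
4^3 ≡ 1 (mod 9) ✓
So ord_9(4) = 3.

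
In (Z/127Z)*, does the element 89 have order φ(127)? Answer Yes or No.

No

φ(127) = 127 − 1 = 126 = 2 · 3^2 · 7.
It suffices to check that the order of 89 is not a proper divisor of 126: compute 89^(126/q) for q ∈ {2, 3, 7}.
89^63 ≡ 126 (mod 127)  [q = 2: ≢ 1 ✓]
89^42 ≡ 1 (mod 127)  [q = 3: ≡ 1 ✗]
89^18 ≡ 16 (mod 127)  [q = 7: ≢ 1 ✓]
The check at q = 3 fails, so 89 generates a proper subgroup.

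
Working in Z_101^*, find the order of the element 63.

100

Since 63 ∈ (Z/101Z)^×, its order divides φ(101) = 101 − 1 = 100 = 2^2 · 5^2.
Divisors of 100: 1, 2, 4, 5, 10, 20, 25, 50, 100.
Check 63^d mod 101 for each divisor in increasing order:
63^1 ≡ 63 (mod 101)
63^2 ≡ 30 (mod 101)
63^4 ≡ 92 (mod 101)
63^5 ≡ 39 (mod 101)
63^10 ≡ 6 (mod 101)
63^20 ≡ 36 (mod 101)
63^25 ≡ 91 (mod 101)
63^50 ≡ 100 (mod 101)
63^100 ≡ 1 (mod 101) ✓
So ord_101(63) = 100.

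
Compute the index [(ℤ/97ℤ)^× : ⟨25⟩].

2

By Lagrange's theorem, ord_97(25) divides φ(97) = 97 − 1 = 96 = 2^5 · 3.
Divisors of 96: 1, 2, 3, 4, 6, 8, 12, 16, 24, 32, 48, 96.
Evaluate successive powers at the divisors of 96:
25^1 ≡ 25 (mod 97)
25^2 ≡ 43 (mod 97)
25^3 ≡ 8 (mod 97)
25^4 ≡ 6 (mod 97)
25^6 ≡ 64 (mod 97)
25^8 ≡ 36 (mod 97)
25^12 ≡ 22 (mod 97)
25^16 ≡ 35 (mod 97)
25^24 ≡ 96 (mod 97)
25^32 ≡ 61 (mod 97)
25^48 ≡ 1 (mod 97) ✓
The order of 25 is 48, so the subgroup it generates has 48 elements.
Index = |(Z/97Z)^×| / |⟨25⟩| = 96 / 48 = 2.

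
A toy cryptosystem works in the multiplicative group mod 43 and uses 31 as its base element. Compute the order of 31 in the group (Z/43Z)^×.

By Lagrange's theorem, ord_43(31) divides φ(43) = 43 − 1 = 42 = 2 · 3 · 7.
Divisors of 42: 1, 2, 3, 6, 7, 14, 21, 42.
Test each divisor d:
31^1 ≡ 31 (mod 43)
31^2 ≡ 15 (mod 43)
31^3 ≡ 35 (mod 43)
31^6 ≡ 21 (mod 43)
31^7 ≡ 6 (mod 43)
31^14 ≡ 36 (mod 43)
31^21 ≡ 1 (mod 43) ✓
The smallest such exponent is 21, so the order of 31 is 21.

21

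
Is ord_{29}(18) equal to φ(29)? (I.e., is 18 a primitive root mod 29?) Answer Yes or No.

Yes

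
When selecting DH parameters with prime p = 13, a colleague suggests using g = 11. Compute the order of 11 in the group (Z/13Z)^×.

12

The order of 11 must divide φ(13) = 13 − 1 = 12 = 2^2 · 3.
Divisors of 12: 1, 2, 3, 4, 6, 12.
Evaluate successive powers at the divisors of 12:
11^1 ≡ 11
11^2 ≡ 4
11^3 ≡ 5
11^4 ≡ 3
11^6 ≡ 12
11^12 ≡ 1
So ord_13(11) = 12.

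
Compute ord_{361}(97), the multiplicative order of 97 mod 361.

342

ord(97) | φ(361) = φ(19^2) = 19·(19−1) = 342 = 2 · 3^2 · 19.
Divisors of 342: 1, 2, 3, 6, 9, 18, 19, 38, 57, 114, 171, 342.
Test each divisor d:
97^1 ≡ 97
97^2 ≡ 23
97^3 ≡ 65
97^6 ≡ 254
97^9 ≡ 265
97^18 ≡ 191
97^19 ≡ 116
97^38 ≡ 99
97^57 ≡ 293
97^114 ≡ 292
97^171 ≡ 360
97^342 ≡ 1
Therefore the multiplicative order of 97 modulo 361 is 342.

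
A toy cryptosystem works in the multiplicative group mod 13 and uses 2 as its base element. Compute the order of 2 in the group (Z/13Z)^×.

12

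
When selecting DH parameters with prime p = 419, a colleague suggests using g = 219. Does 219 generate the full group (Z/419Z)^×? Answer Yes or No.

φ(419) = 419 − 1 = 418 = 2 · 11 · 19.
219 is a primitive root mod 419 iff 219^(φ(419)/q) ≢ 1 for every prime q | φ(419), i.e. q ∈ {2, 11, 19}.
219^209 ≡ 1 (mod 419)  [q = 2: ≡ 1 ✗]
219^38 ≡ 13 (mod 419)  [q = 11: ≢ 1 ✓]
219^22 ≡ 248 (mod 419)  [q = 19: ≢ 1 ✓]
Since 219^209 ≡ 1, the order of 219 divides 209 < 418, so 219 is not a primitive root.

No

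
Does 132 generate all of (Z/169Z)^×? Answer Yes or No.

Yes

φ(169) = φ(13^2) = 13·(13−1) = 156 = 2^2 · 3 · 13.
An element g generates (Z/169Z)^× iff g^(156/q) ≢ 1 (mod 169) for each prime q ∈ {2, 3, 13}.
132^78 ≡ 168 (mod 169)  [q = 2: ≢ 1 ✓]
132^52 ≡ 146 (mod 169)  [q = 3: ≢ 1 ✓]
132^12 ≡ 144 (mod 169)  [q = 13: ≢ 1 ✓]
All checks pass, so 132 has order 156 and is a primitive root modulo 169.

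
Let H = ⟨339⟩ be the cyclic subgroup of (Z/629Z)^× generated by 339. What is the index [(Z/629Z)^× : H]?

144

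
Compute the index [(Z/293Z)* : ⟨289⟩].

4

By Lagrange's theorem, ord_293(289) divides φ(293) = 293 − 1 = 292 = 2^2 · 73.
Divisors of 292: 1, 2, 4, 73, 146, 292.
Test each divisor d:
289^1 ≡ 289
289^2 ≡ 16
289^4 ≡ 256
289^73 ≡ 1
Thus |⟨289⟩| = ord(289) = 73.
The index is φ(293) / ord(289) = 292 / 73 = 4.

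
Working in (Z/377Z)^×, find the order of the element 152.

ord(152) | φ(377) = φ(13·29) = (13−1)·(29−1) = 12·28 = 336 = 2^4 · 3 · 7.
Divisors of 336: 1, 2, 3, 4, 6, 7, 8, 12, 14, 16, 21, 24, 28, 42, 48, 56, 84, 112, 168, 336.
Check 152^d mod 377 for each divisor in increasing order:
152^1 ≡ 152 (mod 377)
152^2 ≡ 107 (mod 377)
152^3 ≡ 53 (mod 377)
152^4 ≡ 139 (mod 377)
152^6 ≡ 170 (mod 377)
152^7 ≡ 204 (mod 377)
152^8 ≡ 94 (mod 377)
152^12 ≡ 248 (mod 377)
152^14 ≡ 146 (mod 377)
152^16 ≡ 165 (mod 377)
152^21 ≡ 1 (mod 377) ✓
The smallest such exponent is 21, so the order of 152 is 21.

21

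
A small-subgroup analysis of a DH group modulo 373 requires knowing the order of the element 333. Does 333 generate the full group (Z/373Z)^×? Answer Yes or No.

φ(373) = 373 − 1 = 372 = 2^2 · 3 · 31.
Test 333^(372/q) mod 373 for each prime factor q of 372:
333^186 ≡ 1 (mod 373)  [q = 2: ≡ 1 ✗]
333^124 ≡ 284 (mod 373)  [q = 3: ≢ 1 ✓]
333^12 ≡ 75 (mod 373)  [q = 31: ≢ 1 ✓]
Since 333^186 ≡ 1, the order of 333 divides 186 < 372, so 333 is not a primitive root.

No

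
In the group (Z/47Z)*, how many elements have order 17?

0

φ(47) = 47 − 1 = 46 = 2 · 23.
In a cyclic group of order 46, there are φ(d) elements of order d for each divisor d of 46, and zero for non-divisors.
17 does not divide 46, so no element of (Z/47Z)^× has order 17.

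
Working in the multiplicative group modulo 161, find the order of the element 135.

66

ord(135) | φ(161) = φ(7·23) = (7−1)·(23−1) = 6·22 = 132 = 2^2 · 3 · 11.
Divisors of 132: 1, 2, 3, 4, 6, 11, 12, 22, 33, 44, 66, 132.
Compute 135^d (mod 161) for the divisors d until we hit 1:
135^1 ≡ 135
135^2 ≡ 32
135^3 ≡ 134
135^4 ≡ 58
135^6 ≡ 85
135^11 ≡ 137
135^12 ≡ 141
135^22 ≡ 93
135^33 ≡ 22
135^44 ≡ 116
135^66 ≡ 1
Therefore the multiplicative order of 135 modulo 161 is 66.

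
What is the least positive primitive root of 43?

3

φ(43) = 43 − 1 = 42 = 2 · 3 · 7.
Test candidates g = 2, 3, … against the prime factors q ∈ {2, 3, 7} of φ(43): g is a generator iff g^(42/q) ≢ 1 for every such q.
g = 2: 2^21 ≡ 42; 2^14 ≡ 1 — hits 1, so not a primitive root.
g = 3: 3^21 ≡ 42; 3^14 ≡ 36; 3^6 ≡ 41 — none is 1, so 3 is a primitive root.
Hence the least primitive root of 43 is 3.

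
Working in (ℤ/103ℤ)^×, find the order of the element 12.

102

Since 12 ∈ (Z/103Z)^×, its order divides φ(103) = 103 − 1 = 102 = 2 · 3 · 17.
Divisors of 102: 1, 2, 3, 6, 17, 34, 51, 102.
Test each divisor d:
12^1 ≡ 12
12^2 ≡ 41
12^3 ≡ 80
12^6 ≡ 14
12^17 ≡ 57
12^34 ≡ 56
12^51 ≡ 102
12^102 ≡ 1
The smallest such exponent is 102, so the order of 12 is 102.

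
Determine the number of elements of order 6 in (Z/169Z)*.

2

φ(169) = φ(13^2) = 13·(13−1) = 156 = 2^2 · 3 · 13.
Since (Z/169Z)^× is cyclic of order 156, the number of elements of order d is φ(d) when d | 156 and 0 otherwise.
6 = 2 · 3 divides 156, and φ(6) = 2.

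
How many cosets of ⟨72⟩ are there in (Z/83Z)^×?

1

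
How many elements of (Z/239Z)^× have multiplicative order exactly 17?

16

φ(239) = 239 − 1 = 238 = 2 · 7 · 17.
(Z/239Z)^× is cyclic (|G| = 238); a cyclic group of order m has exactly φ(d) elements of each order d | m, and none otherwise.
17 | 238, and φ(17) = 17 − 1 = 16.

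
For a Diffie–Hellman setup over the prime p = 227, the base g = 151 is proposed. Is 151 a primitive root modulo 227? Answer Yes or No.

φ(227) = 227 − 1 = 226 = 2 · 113.
151 is a primitive root mod 227 iff 151^(φ(227)/q) ≢ 1 for every prime q | φ(227), i.e. q ∈ {2, 113}.
151^113 ≡ 226 (mod 227)  [q = 2: ≢ 1 ✓]
151^2 ≡ 101 (mod 227)  [q = 113: ≢ 1 ✓]
All checks pass, so 151 has order 226 and is a primitive root modulo 227.

Yes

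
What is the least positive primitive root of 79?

φ(79) = 79 − 1 = 78 = 2 · 3 · 13.
g is a primitive root iff g^(78/q) ≢ 1 (mod 79) for each prime q ∈ {2, 3, 13}.
g = 2: 2^39 ≡ 1 — hits 1, so not a primitive root.
g = 3: 3^39 ≡ 78; 3^26 ≡ 23; 3^6 ≡ 18 — none is 1, so 3 is a primitive root.
So 3 is the smallest generator of (Z/79Z)^×.

3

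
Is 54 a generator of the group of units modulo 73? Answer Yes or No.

No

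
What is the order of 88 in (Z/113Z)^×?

56

Since 88 ∈ (Z/113Z)^×, its order divides φ(113) = 113 − 1 = 112 = 2^4 · 7.
Divisors of 112: 1, 2, 4, 7, 8, 14, 16, 28, 56, 112.
Check 88^d mod 113 for each divisor in increasing order:
88^1 ≡ 88 (mod 113)
88^2 ≡ 60 (mod 113)
88^4 ≡ 97 (mod 113)
88^7 ≡ 44 (mod 113)
88^8 ≡ 30 (mod 113)
88^14 ≡ 15 (mod 113)
88^16 ≡ 109 (mod 113)
88^28 ≡ 112 (mod 113)
88^56 ≡ 1 (mod 113) ✓
Therefore the multiplicative order of 88 modulo 113 is 56.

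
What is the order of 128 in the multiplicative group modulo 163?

ord(128) | φ(163) = 163 − 1 = 162 = 2 · 3^4.
Divisors of 162: 1, 2, 3, 6, 9, 18, 27, 54, 81, 162.
Compute 128^d (mod 163) for the divisors d until we hit 1:
128^1 ≡ 128
128^2 ≡ 84
128^3 ≡ 157
128^6 ≡ 36
128^9 ≡ 110
128^18 ≡ 38
128^27 ≡ 105
128^54 ≡ 104
128^81 ≡ 162
128^162 ≡ 1
Therefore the multiplicative order of 128 modulo 163 is 162.

162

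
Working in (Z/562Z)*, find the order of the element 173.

280

The order of 173 must divide φ(562) = φ(2)·φ(281) = 1·280 = 280 = 2^3 · 5 · 7.
Divisors of 280: 1, 2, 4, 5, 7, 8, 10, 14, 20, 28, 35, 40, 56, 70, 140, 280.
Test each divisor d:
173^1 ≡ 173 (mod 562)
173^2 ≡ 143 (mod 562)
173^4 ≡ 217 (mod 562)
173^5 ≡ 449 (mod 562)
173^7 ≡ 139 (mod 562)
173^8 ≡ 443 (mod 562)
173^10 ≡ 405 (mod 562)
173^14 ≡ 213 (mod 562)
173^20 ≡ 483 (mod 562)
173^28 ≡ 409 (mod 562)
173^35 ≡ 89 (mod 562)
173^40 ≡ 59 (mod 562)
173^56 ≡ 367 (mod 562)
173^70 ≡ 53 (mod 562)
173^140 ≡ 561 (mod 562)
173^280 ≡ 1 (mod 562) ✓
Hence ord(173) = 280.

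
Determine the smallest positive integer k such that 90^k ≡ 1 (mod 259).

The order of 90 must divide φ(259) = φ(7·37) = (7−1)·(37−1) = 6·36 = 216 = 2^3 · 3^3.
Divisors of 216: 1, 2, 3, 4, 6, 8, 9, 12, 18, 24, 27, 36, 54, 72, 108, 216.
Test each divisor d:
90^1 ≡ 90 (mod 259)
90^2 ≡ 71 (mod 259)
90^3 ≡ 174 (mod 259)
90^4 ≡ 120 (mod 259)
90^6 ≡ 232 (mod 259)
90^8 ≡ 155 (mod 259)
90^9 ≡ 223 (mod 259)
90^12 ≡ 211 (mod 259)
90^18 ≡ 1 (mod 259) ✓
So ord_259(90) = 18.

18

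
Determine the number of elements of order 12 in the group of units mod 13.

φ(13) = 13 − 1 = 12 = 2^2 · 3.
Since (Z/13Z)^× is cyclic of order 12, the number of elements of order d is φ(d) when d | 12 and 0 otherwise.
12 = 2^2 · 3 divides 12, and φ(12) = 4.

4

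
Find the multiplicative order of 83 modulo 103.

51

The order of 83 must divide φ(103) = 103 − 1 = 102 = 2 · 3 · 17.
Divisors of 102: 1, 2, 3, 6, 17, 34, 51, 102.
Check 83^d mod 103 for each divisor in increasing order:
83^1 ≡ 83 (mod 103)
83^2 ≡ 91 (mod 103)
83^3 ≡ 34 (mod 103)
83^6 ≡ 23 (mod 103)
83^17 ≡ 56 (mod 103)
83^34 ≡ 46 (mod 103)
83^51 ≡ 1 (mod 103) ✓
So ord_103(83) = 51.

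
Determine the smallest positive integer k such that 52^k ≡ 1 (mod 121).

ord(52) | φ(121) = φ(11^2) = 11·(11−1) = 110 = 2 · 5 · 11.
Divisors of 110: 1, 2, 5, 10, 11, 22, 55, 110.
Compute 52^d (mod 121) for the divisors d until we hit 1:
52^1 ≡ 52
52^2 ≡ 42
52^5 ≡ 10
52^10 ≡ 100
52^11 ≡ 118
52^22 ≡ 9
52^55 ≡ 120
52^110 ≡ 1
Therefore the multiplicative order of 52 modulo 121 is 110.

110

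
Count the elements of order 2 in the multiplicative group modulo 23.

1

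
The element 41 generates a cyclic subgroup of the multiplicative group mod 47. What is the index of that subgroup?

1

Since 41 ∈ (Z/47Z)^×, its order divides φ(47) = 47 − 1 = 46 = 2 · 23.
Divisors of 46: 1, 2, 23, 46.
Evaluate successive powers at the divisors of 46:
41^1 ≡ 41 (mod 47)
41^2 ≡ 36 (mod 47)
41^23 ≡ 46 (mod 47)
41^46 ≡ 1 (mod 47) ✓
Thus |⟨41⟩| = ord(41) = 46.
Index = |(Z/47Z)^×| / |⟨41⟩| = 46 / 46 = 1.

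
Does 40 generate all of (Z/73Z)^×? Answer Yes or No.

φ(73) = 73 − 1 = 72 = 2^3 · 3^2.
It suffices to check that the order of 40 is not a proper divisor of 72: compute 40^(72/q) for q ∈ {2, 3}.
40^36 ≡ 72 (mod 73)  [q = 2: ≢ 1 ✓]
40^24 ≡ 8 (mod 73)  [q = 3: ≢ 1 ✓]
Every test exponent gives a nontrivial residue, hence 40 generates the full group.

Yes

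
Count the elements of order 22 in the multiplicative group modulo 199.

10

φ(199) = 199 − 1 = 198 = 2 · 3^2 · 11.
(Z/199Z)^× is cyclic (|G| = 198); a cyclic group of order m has exactly φ(d) elements of each order d | m, and none otherwise.
22 = 2 · 11 divides 198, and φ(22) = 10.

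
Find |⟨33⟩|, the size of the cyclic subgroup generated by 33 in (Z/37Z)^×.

ord(33) | φ(37) = 37 − 1 = 36 = 2^2 · 3^2.
Divisors of 36: 1, 2, 3, 4, 6, 9, 12, 18, 36.
Check 33^d mod 37 for each divisor in increasing order:
33^1 ≡ 33 (mod 37)
33^2 ≡ 16 (mod 37)
33^3 ≡ 10 (mod 37)
33^4 ≡ 34 (mod 37)
33^6 ≡ 26 (mod 37)
33^9 ≡ 1 (mod 37) ✓
So ord_37(33) = 9.

9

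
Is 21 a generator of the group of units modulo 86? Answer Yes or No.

No

φ(86) = φ(2)·φ(43) = 1·42 = 42 = 2 · 3 · 7.
An element g generates (Z/86Z)^× iff g^(42/q) ≢ 1 (mod 86) for each prime q ∈ {2, 3, 7}.
21^21 ≡ 1 (mod 86)  [q = 2: ≡ 1 ✗]
21^14 ≡ 1 (mod 86)  [q = 3: ≡ 1 ✗]
21^6 ≡ 41 (mod 86)  [q = 7: ≢ 1 ✓]
The check at q = 2 fails, so 21 generates a proper subgroup.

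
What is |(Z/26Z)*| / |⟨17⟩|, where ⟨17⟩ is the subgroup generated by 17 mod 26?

2

Since 17 ∈ (Z/26Z)^×, its order divides φ(26) = φ(2)·φ(13) = 1·12 = 12 = 2^2 · 3.
Divisors of 12: 1, 2, 3, 4, 6, 12.
Evaluate successive powers at the divisors of 12:
17^1 ≡ 17
17^2 ≡ 3
17^3 ≡ 25
17^4 ≡ 9
17^6 ≡ 1
The order of 17 is 6, so the subgroup it generates has 6 elements.
Index = |(Z/26Z)^×| / |⟨17⟩| = 12 / 6 = 2.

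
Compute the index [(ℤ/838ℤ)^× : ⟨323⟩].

ord(323) | φ(838) = φ(2)·φ(419) = 1·418 = 418 = 2 · 11 · 19.
Divisors of 418: 1, 2, 11, 19, 22, 38, 209, 418.
Test each divisor d:
323^1 ≡ 323 (mod 838)
323^2 ≡ 417 (mod 838)
323^11 ≡ 139 (mod 838)
323^19 ≡ 129 (mod 838)
323^22 ≡ 47 (mod 838)
323^38 ≡ 719 (mod 838)
323^209 ≡ 1 (mod 838) ✓
Thus |⟨323⟩| = ord(323) = 209.
Index = |(Z/838Z)^×| / |⟨323⟩| = 418 / 209 = 2.

2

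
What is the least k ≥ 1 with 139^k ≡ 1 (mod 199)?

11

Since 139 ∈ (Z/199Z)^×, its order divides φ(199) = 199 − 1 = 198 = 2 · 3^2 · 11.
Divisors of 198: 1, 2, 3, 6, 9, 11, 18, 22, 33, 66, 99, 198.
Test each divisor d:
139^1 ≡ 139 (mod 199)
139^2 ≡ 18 (mod 199)
139^3 ≡ 114 (mod 199)
139^6 ≡ 61 (mod 199)
139^9 ≡ 188 (mod 199)
139^11 ≡ 1 (mod 199) ✓
Therefore the multiplicative order of 139 modulo 199 is 11.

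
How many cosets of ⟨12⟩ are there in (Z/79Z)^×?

3

By Lagrange's theorem, ord_79(12) divides φ(79) = 79 − 1 = 78 = 2 · 3 · 13.
Divisors of 78: 1, 2, 3, 6, 13, 26, 39, 78.
Check 12^d mod 79 for each divisor in increasing order:
12^1 ≡ 12 (mod 79)
12^2 ≡ 65 (mod 79)
12^3 ≡ 69 (mod 79)
12^6 ≡ 21 (mod 79)
12^13 ≡ 78 (mod 79)
12^26 ≡ 1 (mod 79) ✓
The order of 12 is 26, so the subgroup it generates has 26 elements.
Index = |(Z/79Z)^×| / |⟨12⟩| = 78 / 26 = 3.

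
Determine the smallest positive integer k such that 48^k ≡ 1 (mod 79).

The order of 48 must divide φ(79) = 79 − 1 = 78 = 2 · 3 · 13.
Divisors of 78: 1, 2, 3, 6, 13, 26, 39, 78.
Evaluate successive powers at the divisors of 78:
48^1 ≡ 48
48^2 ≡ 13
48^3 ≡ 71
48^6 ≡ 64
48^13 ≡ 56
48^26 ≡ 55
48^39 ≡ 78
48^78 ≡ 1
The smallest such exponent is 78, so the order of 48 is 78.

78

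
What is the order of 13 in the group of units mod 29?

14

By Lagrange's theorem, ord_29(13) divides φ(29) = 29 − 1 = 28 = 2^2 · 7.
Divisors of 28: 1, 2, 4, 7, 14, 28.
Check 13^d mod 29 for each divisor in increasing order:
13^1 ≡ 13
13^2 ≡ 24
13^4 ≡ 25
13^7 ≡ 28
13^14 ≡ 1
Therefore the multiplicative order of 13 modulo 29 is 14.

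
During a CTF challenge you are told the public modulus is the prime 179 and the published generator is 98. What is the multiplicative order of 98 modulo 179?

Since 98 ∈ (Z/179Z)^×, its order divides φ(179) = 179 − 1 = 178 = 2 · 89.
Divisors of 178: 1, 2, 89, 178.
Evaluate successive powers at the divisors of 178:
98^1 ≡ 98 (mod 179)
98^2 ≡ 117 (mod 179)
98^89 ≡ 178 (mod 179)
98^178 ≡ 1 (mod 179) ✓
Therefore the multiplicative order of 98 modulo 179 is 178.

178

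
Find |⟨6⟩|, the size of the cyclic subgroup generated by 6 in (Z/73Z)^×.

36

The order of 6 must divide φ(73) = 73 − 1 = 72 = 2^3 · 3^2.
Divisors of 72: 1, 2, 3, 4, 6, 8, 9, 12, 18, 24, 36, 72.
Evaluate successive powers at the divisors of 72:
6^1 ≡ 6 (mod 73)
6^2 ≡ 36 (mod 73)
6^3 ≡ 70 (mod 73)
6^4 ≡ 55 (mod 73)
6^6 ≡ 9 (mod 73)
6^8 ≡ 32 (mod 73)
6^9 ≡ 46 (mod 73)
6^12 ≡ 8 (mod 73)
6^18 ≡ 72 (mod 73)
6^24 ≡ 64 (mod 73)
6^36 ≡ 1 (mod 73) ✓
Therefore the multiplicative order of 6 modulo 73 is 36.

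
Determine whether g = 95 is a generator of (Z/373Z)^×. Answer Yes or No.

φ(373) = 373 − 1 = 372 = 2^2 · 3 · 31.
Test 95^(372/q) mod 373 for each prime factor q of 372:
95^186 ≡ 1 (mod 373)  [q = 2: ≡ 1 ✗]
95^124 ≡ 284 (mod 373)  [q = 3: ≢ 1 ✓]
95^12 ≡ 111 (mod 373)  [q = 31: ≢ 1 ✓]
95^186 ≡ 1 shows ord(95) | 186, strictly less than φ(373); not a primitive root.

No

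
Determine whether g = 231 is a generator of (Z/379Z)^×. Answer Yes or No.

Yes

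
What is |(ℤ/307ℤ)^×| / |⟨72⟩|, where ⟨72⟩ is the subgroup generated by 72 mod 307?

9

The order of 72 must divide φ(307) = 307 − 1 = 306 = 2 · 3^2 · 17.
Divisors of 306: 1, 2, 3, 6, 9, 17, 18, 34, 51, 102, 153, 306.
Compute 72^d (mod 307) for the divisors d until we hit 1:
72^1 ≡ 72
72^2 ≡ 272
72^3 ≡ 243
72^6 ≡ 105
72^9 ≡ 34
72^17 ≡ 306
72^18 ≡ 235
72^34 ≡ 1
So ord_307(72) = 34, hence |⟨72⟩| = 34.
[(Z/307Z)^× : ⟨72⟩] = 306/34 = 9.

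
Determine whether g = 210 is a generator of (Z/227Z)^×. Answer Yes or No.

φ(227) = 227 − 1 = 226 = 2 · 113.
Test 210^(226/q) mod 227 for each prime factor q of 226:
210^113 ≡ 1 (mod 227)  [q = 2: ≡ 1 ✗]
210^2 ≡ 62 (mod 227)  [q = 113: ≢ 1 ✓]
Since 210^113 ≡ 1, the order of 210 divides 113 < 226, so 210 is not a primitive root.

No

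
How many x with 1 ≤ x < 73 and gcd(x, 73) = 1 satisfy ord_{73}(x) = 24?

8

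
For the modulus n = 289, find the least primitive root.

3

φ(289) = φ(17^2) = 17·(17−1) = 272 = 2^4 · 17.
Test candidates g = 2, 3, … against the prime factors q ∈ {2, 17} of φ(289): g is a generator iff g^(272/q) ≢ 1 for every such q.
g = 2: 2^136 ≡ 1 — hits 1, so not a primitive root.
g = 3: 3^136 ≡ 288; 3^16 ≡ 171 — none is 1, so 3 is a primitive root.
Hence the least primitive root of 289 is 3.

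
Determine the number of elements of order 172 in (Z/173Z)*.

84

φ(173) = 173 − 1 = 172 = 2^2 · 43.
In a cyclic group of order 172, there are φ(d) elements of order d for each divisor d of 172, and zero for non-divisors.
172 = 2^2 · 43 divides 172, and φ(172) = 84.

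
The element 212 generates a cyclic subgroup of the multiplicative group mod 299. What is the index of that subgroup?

The order of 212 must divide φ(299) = φ(13·23) = (13−1)·(23−1) = 12·22 = 264 = 2^3 · 3 · 11.
Divisors of 264: 1, 2, 3, 4, 6, 8, 11, 12, 22, 24, 33, 44, 66, 88, 132, 264.
Check 212^d mod 299 for each divisor in increasing order:
212^1 ≡ 212 (mod 299)
212^2 ≡ 94 (mod 299)
212^3 ≡ 194 (mod 299)
212^4 ≡ 165 (mod 299)
212^6 ≡ 261 (mod 299)
212^8 ≡ 16 (mod 299)
212^11 ≡ 114 (mod 299)
212^12 ≡ 248 (mod 299)
212^22 ≡ 139 (mod 299)
212^24 ≡ 209 (mod 299)
212^33 ≡ 298 (mod 299)
212^44 ≡ 185 (mod 299)
212^66 ≡ 1 (mod 299) ✓
The order of 212 is 66, so the subgroup it generates has 66 elements.
Index = |(Z/299Z)^×| / |⟨212⟩| = 264 / 66 = 4.

4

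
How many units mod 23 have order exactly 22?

10

φ(23) = 23 − 1 = 22 = 2 · 11.
(Z/23Z)^× is cyclic (|G| = 22); a cyclic group of order m has exactly φ(d) elements of each order d | m, and none otherwise.
22 = 2 · 11 divides 22, and φ(22) = 10.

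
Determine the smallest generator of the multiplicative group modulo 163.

φ(163) = 163 − 1 = 162 = 2 · 3^4.
g is a primitive root iff g^(162/q) ≢ 1 (mod 163) for each prime q ∈ {2, 3}.
g = 2: 2^81 ≡ 162; 2^54 ≡ 104 — none is 1, so 2 is a primitive root.
Hence the least primitive root of 163 is 2.

2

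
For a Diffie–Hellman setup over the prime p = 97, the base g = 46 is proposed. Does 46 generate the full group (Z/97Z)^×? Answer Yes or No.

No

φ(97) = 97 − 1 = 96 = 2^5 · 3.
It suffices to check that the order of 46 is not a proper divisor of 96: compute 46^(96/q) for q ∈ {2, 3}.
46^48 ≡ 96 (mod 97)  [q = 2: ≢ 1 ✓]
46^32 ≡ 1 (mod 97)  [q = 3: ≡ 1 ✗]
The check at q = 3 fails, so 46 generates a proper subgroup.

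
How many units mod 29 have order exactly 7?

6

φ(29) = 29 − 1 = 28 = 2^2 · 7.
Since (Z/29Z)^× is cyclic of order 28, the number of elements of order d is φ(d) when d | 28 and 0 otherwise.
7 | 28, and φ(7) = 7 − 1 = 6.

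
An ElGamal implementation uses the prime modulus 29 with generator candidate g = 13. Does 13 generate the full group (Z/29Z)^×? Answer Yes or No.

No

φ(29) = 29 − 1 = 28 = 2^2 · 7.
It suffices to check that the order of 13 is not a proper divisor of 28: compute 13^(28/q) for q ∈ {2, 7}.
13^14 ≡ 1 (mod 29)  [q = 2: ≡ 1 ✗]
13^4 ≡ 25 (mod 29)  [q = 7: ≢ 1 ✓]
The check at q = 2 fails, so 13 generates a proper subgroup.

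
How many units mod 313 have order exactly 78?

24

φ(313) = 313 − 1 = 312 = 2^3 · 3 · 13.
(Z/313Z)^× is cyclic (|G| = 312); a cyclic group of order m has exactly φ(d) elements of each order d | m, and none otherwise.
78 = 2 · 3 · 13 divides 312, and φ(78) = 24.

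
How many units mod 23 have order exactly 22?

φ(23) = 23 − 1 = 22 = 2 · 11.
(Z/23Z)^× is cyclic (|G| = 22); a cyclic group of order m has exactly φ(d) elements of each order d | m, and none otherwise.
22 = 2 · 11 divides 22, and φ(22) = 10.

10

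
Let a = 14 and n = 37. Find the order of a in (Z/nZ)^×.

ord(14) | φ(37) = 37 − 1 = 36 = 2^2 · 3^2.
Divisors of 36: 1, 2, 3, 4, 6, 9, 12, 18, 36.
Compute 14^d (mod 37) for the divisors d until we hit 1:
14^1 ≡ 14
14^2 ≡ 11
14^3 ≡ 6
14^4 ≡ 10
14^6 ≡ 36
14^9 ≡ 31
14^12 ≡ 1
So ord_37(14) = 12.

12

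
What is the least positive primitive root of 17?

3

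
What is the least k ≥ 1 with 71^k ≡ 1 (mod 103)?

102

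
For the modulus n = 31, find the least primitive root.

φ(31) = 31 − 1 = 30 = 2 · 3 · 5.
Test candidates g = 2, 3, … against the prime factors q ∈ {2, 3, 5} of φ(31): g is a generator iff g^(30/q) ≢ 1 for every such q.
g = 2: 2^15 ≡ 1 — hits 1, so not a primitive root.
g = 3: 3^15 ≡ 30; 3^10 ≡ 25; 3^6 ≡ 16 — none is 1, so 3 is a primitive root.
Hence the least primitive root of 31 is 3.

3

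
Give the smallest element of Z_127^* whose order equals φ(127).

φ(127) = 127 − 1 = 126 = 2 · 3^2 · 7.
g is a primitive root iff g^(126/q) ≢ 1 (mod 127) for each prime q ∈ {2, 3, 7}.
g = 2: 2^63 ≡ 1 — hits 1, so not a primitive root.
g = 3: 3^63 ≡ 126; 3^42 ≡ 107; 3^18 ≡ 4 — none is 1, so 3 is a primitive root.
The smallest primitive root modulo 127 is 3.

3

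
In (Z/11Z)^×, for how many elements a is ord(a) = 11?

0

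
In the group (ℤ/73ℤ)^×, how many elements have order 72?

24

φ(73) = 73 − 1 = 72 = 2^3 · 3^2.
In a cyclic group of order 72, there are φ(d) elements of order d for each divisor d of 72, and zero for non-divisors.
72 = 2^3 · 3^2 divides 72, and φ(72) = 24.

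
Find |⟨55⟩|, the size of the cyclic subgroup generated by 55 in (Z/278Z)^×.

The order of 55 must divide φ(278) = φ(2)·φ(139) = 1·138 = 138 = 2 · 3 · 23.
Divisors of 138: 1, 2, 3, 6, 23, 46, 69, 138.
Evaluate successive powers at the divisors of 138:
55^1 ≡ 55 (mod 278)
55^2 ≡ 245 (mod 278)
55^3 ≡ 131 (mod 278)
55^6 ≡ 203 (mod 278)
55^23 ≡ 1 (mod 278) ✓
The smallest such exponent is 23, so the order of 55 is 23.

23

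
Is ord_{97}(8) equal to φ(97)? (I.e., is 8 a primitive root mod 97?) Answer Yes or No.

No

φ(97) = 97 − 1 = 96 = 2^5 · 3.
Test 8^(96/q) mod 97 for each prime factor q of 96:
8^48 ≡ 1 (mod 97)  [q = 2: ≡ 1 ✗]
8^32 ≡ 1 (mod 97)  [q = 3: ≡ 1 ✗]
The check at q = 2 fails, so 8 generates a proper subgroup.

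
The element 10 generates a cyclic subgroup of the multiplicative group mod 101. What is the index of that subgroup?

ord(10) | φ(101) = 101 − 1 = 100 = 2^2 · 5^2.
Divisors of 100: 1, 2, 4, 5, 10, 20, 25, 50, 100.
Test each divisor d:
10^1 ≡ 10 (mod 101)
10^2 ≡ 100 (mod 101)
10^4 ≡ 1 (mod 101) ✓
So ord_101(10) = 4, hence |⟨10⟩| = 4.
Index = |(Z/101Z)^×| / |⟨10⟩| = 100 / 4 = 25.

25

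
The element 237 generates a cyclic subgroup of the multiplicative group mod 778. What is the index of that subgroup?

1

ord(237) | φ(778) = φ(2)·φ(389) = 1·388 = 388 = 2^2 · 97.
Divisors of 388: 1, 2, 4, 97, 194, 388.
Test each divisor d:
237^1 ≡ 237 (mod 778)
237^2 ≡ 153 (mod 778)
237^4 ≡ 69 (mod 778)
237^97 ≡ 663 (mod 778)
237^194 ≡ 777 (mod 778)
237^388 ≡ 1 (mod 778) ✓
The order of 237 is 388, so the subgroup it generates has 388 elements.
The index is φ(778) / ord(237) = 388 / 388 = 1.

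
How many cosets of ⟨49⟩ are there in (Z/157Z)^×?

6

The order of 49 must divide φ(157) = 157 − 1 = 156 = 2^2 · 3 · 13.
Divisors of 156: 1, 2, 3, 4, 6, 12, 13, 26, 39, 52, 78, 156.
Test each divisor d:
49^1 ≡ 49 (mod 157)
49^2 ≡ 46 (mod 157)
49^3 ≡ 56 (mod 157)
49^4 ≡ 75 (mod 157)
49^6 ≡ 153 (mod 157)
49^12 ≡ 16 (mod 157)
49^13 ≡ 156 (mod 157)
49^26 ≡ 1 (mod 157) ✓
The order of 49 is 26, so the subgroup it generates has 26 elements.
Index = |(Z/157Z)^×| / |⟨49⟩| = 156 / 26 = 6.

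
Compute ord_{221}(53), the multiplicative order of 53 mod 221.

8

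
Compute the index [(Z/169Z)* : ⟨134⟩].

2

By Lagrange's theorem, ord_169(134) divides φ(169) = φ(13^2) = 13·(13−1) = 156 = 2^2 · 3 · 13.
Divisors of 156: 1, 2, 3, 4, 6, 12, 13, 26, 39, 52, 78, 156.
Evaluate successive powers at the divisors of 156:
134^1 ≡ 134 (mod 169)
134^2 ≡ 42 (mod 169)
134^3 ≡ 51 (mod 169)
134^4 ≡ 74 (mod 169)
134^6 ≡ 66 (mod 169)
134^12 ≡ 131 (mod 169)
134^13 ≡ 147 (mod 169)
134^26 ≡ 146 (mod 169)
134^39 ≡ 168 (mod 169)
134^52 ≡ 22 (mod 169)
134^78 ≡ 1 (mod 169) ✓
Thus |⟨134⟩| = ord(134) = 78.
[(Z/169Z)^× : ⟨134⟩] = 156/78 = 2.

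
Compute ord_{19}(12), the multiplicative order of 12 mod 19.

6

Since 12 ∈ (Z/19Z)^×, its order divides φ(19) = 19 − 1 = 18 = 2 · 3^2.
Divisors of 18: 1, 2, 3, 6, 9, 18.
Compute 12^d (mod 19) for the divisors d until we hit 1:
12^1 ≡ 12 (mod 19)
12^2 ≡ 11 (mod 19)
12^3 ≡ 18 (mod 19)
12^6 ≡ 1 (mod 19) ✓
So ord_19(12) = 6.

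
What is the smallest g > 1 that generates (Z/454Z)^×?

φ(454) = φ(2)·φ(227) = 1·226 = 226 = 2 · 113.
g is a primitive root iff g^(226/q) ≢ 1 (mod 454) for each prime q ∈ {2, 113}.
g = 2: gcd(2, 454) = 2 > 1, not a unit — skip.
g = 3: 3^113 ≡ 1 — hits 1, so not a primitive root.
g = 4: gcd(4, 454) = 2 > 1, not a unit — skip.
g = 5: 5^113 ≡ 453; 5^2 ≡ 25 — none is 1, so 5 is a primitive root.
The smallest primitive root modulo 454 is 5.

5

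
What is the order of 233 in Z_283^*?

141

By Lagrange's theorem, ord_283(233) divides φ(283) = 283 − 1 = 282 = 2 · 3 · 47.
Divisors of 282: 1, 2, 3, 6, 47, 94, 141, 282.
Check 233^d mod 283 for each divisor in increasing order:
233^1 ≡ 233
233^2 ≡ 236
233^3 ≡ 86
233^6 ≡ 38
233^47 ≡ 44
233^94 ≡ 238
233^141 ≡ 1
Therefore the multiplicative order of 233 modulo 283 is 141.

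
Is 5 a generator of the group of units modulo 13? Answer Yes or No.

No

φ(13) = 13 − 1 = 12 = 2^2 · 3.
5 is a primitive root mod 13 iff 5^(φ(13)/q) ≢ 1 for every prime q | φ(13), i.e. q ∈ {2, 3}.
5^6 ≡ 12 (mod 13)  [q = 2: ≢ 1 ✓]
5^4 ≡ 1 (mod 13)  [q = 3: ≡ 1 ✗]
Since 5^4 ≡ 1, the order of 5 divides 4 < 12, so 5 is not a primitive root.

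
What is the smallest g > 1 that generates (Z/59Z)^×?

φ(59) = 59 − 1 = 58 = 2 · 29.
Test candidates g = 2, 3, … against the prime factors q ∈ {2, 29} of φ(59): g is a generator iff g^(58/q) ≢ 1 for every such q.
g = 2: 2^29 ≡ 58; 2^2 ≡ 4 — none is 1, so 2 is a primitive root.
So 2 is the smallest generator of (Z/59Z)^×.

2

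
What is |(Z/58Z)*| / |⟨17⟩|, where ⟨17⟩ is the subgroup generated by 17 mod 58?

7

Since 17 ∈ (Z/58Z)^×, its order divides φ(58) = φ(2)·φ(29) = 1·28 = 28 = 2^2 · 7.
Divisors of 28: 1, 2, 4, 7, 14, 28.
Compute 17^d (mod 58) for the divisors d until we hit 1:
17^1 ≡ 17 (mod 58)
17^2 ≡ 57 (mod 58)
17^4 ≡ 1 (mod 58) ✓
The order of 17 is 4, so the subgroup it generates has 4 elements.
The index is φ(58) / ord(17) = 28 / 4 = 7.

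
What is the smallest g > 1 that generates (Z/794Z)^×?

5

φ(794) = φ(2)·φ(397) = 1·396 = 396 = 2^2 · 3^2 · 11.
g is a primitive root iff g^(396/q) ≢ 1 (mod 794) for each prime q ∈ {2, 3, 11}.
g = 2: gcd(2, 794) = 2 > 1, not a unit — skip.
g = 3: 3^198 ≡ 1 — hits 1, so not a primitive root.
g = 4: gcd(4, 794) = 2 > 1, not a unit — skip.
g = 5: 5^198 ≡ 793; 5^132 ≡ 759; 5^36 ≡ 687 — none is 1, so 5 is a primitive root.
The smallest primitive root modulo 794 is 5.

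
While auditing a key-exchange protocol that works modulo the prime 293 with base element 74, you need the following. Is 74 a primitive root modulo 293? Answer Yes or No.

φ(293) = 293 − 1 = 292 = 2^2 · 73.
74 is a primitive root mod 293 iff 74^(φ(293)/q) ≢ 1 for every prime q | φ(293), i.e. q ∈ {2, 73}.
74^146 ≡ 292 (mod 293)  [q = 2: ≢ 1 ✓]
74^4 ≡ 77 (mod 293)  [q = 73: ≢ 1 ✓]
All checks pass, so 74 has order 292 and is a primitive root modulo 293.

Yes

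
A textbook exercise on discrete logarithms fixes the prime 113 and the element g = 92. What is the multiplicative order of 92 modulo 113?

112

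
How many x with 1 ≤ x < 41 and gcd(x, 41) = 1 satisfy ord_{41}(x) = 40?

φ(41) = 41 − 1 = 40 = 2^3 · 5.
(Z/41Z)^× is cyclic (|G| = 40); a cyclic group of order m has exactly φ(d) elements of each order d | m, and none otherwise.
40 = 2^3 · 5 divides 40, and φ(40) = 16.

16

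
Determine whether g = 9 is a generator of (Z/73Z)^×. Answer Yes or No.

No

φ(73) = 73 − 1 = 72 = 2^3 · 3^2.
9 is a primitive root mod 73 iff 9^(φ(73)/q) ≢ 1 for every prime q | φ(73), i.e. q ∈ {2, 3}.
9^36 ≡ 1 (mod 73)  [q = 2: ≡ 1 ✗]
9^24 ≡ 1 (mod 73)  [q = 3: ≡ 1 ✗]
9^36 ≡ 1 shows ord(9) | 36, strictly less than φ(73); not a primitive root.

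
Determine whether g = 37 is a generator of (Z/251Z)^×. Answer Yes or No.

Yes

φ(251) = 251 − 1 = 250 = 2 · 5^3.
37 is a primitive root mod 251 iff 37^(φ(251)/q) ≢ 1 for every prime q | φ(251), i.e. q ∈ {2, 5}.
37^125 ≡ 250 (mod 251)  [q = 2: ≢ 1 ✓]
37^50 ≡ 20 (mod 251)  [q = 5: ≢ 1 ✓]
Every test exponent gives a nontrivial residue, hence 37 generates the full group.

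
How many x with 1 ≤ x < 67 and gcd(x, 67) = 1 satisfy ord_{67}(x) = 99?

φ(67) = 67 − 1 = 66 = 2 · 3 · 11.
In a cyclic group of order 66, there are φ(d) elements of order d for each divisor d of 66, and zero for non-divisors.
Here 66 is not a multiple of 99, so there are no elements of order 99.

0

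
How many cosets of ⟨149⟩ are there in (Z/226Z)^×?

2

The order of 149 must divide φ(226) = φ(2)·φ(113) = 1·112 = 112 = 2^4 · 7.
Divisors of 112: 1, 2, 4, 7, 8, 14, 16, 28, 56, 112.
Evaluate successive powers at the divisors of 112:
149^1 ≡ 149 (mod 226)
149^2 ≡ 53 (mod 226)
149^4 ≡ 97 (mod 226)
149^7 ≡ 95 (mod 226)
149^8 ≡ 143 (mod 226)
149^14 ≡ 211 (mod 226)
149^16 ≡ 109 (mod 226)
149^28 ≡ 225 (mod 226)
149^56 ≡ 1 (mod 226) ✓
The order of 149 is 56, so the subgroup it generates has 56 elements.
The index is φ(226) / ord(149) = 112 / 56 = 2.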